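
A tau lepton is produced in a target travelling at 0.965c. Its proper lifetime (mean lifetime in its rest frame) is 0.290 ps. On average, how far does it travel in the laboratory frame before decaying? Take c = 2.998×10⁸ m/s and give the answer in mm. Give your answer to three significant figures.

0.320 mm

With β = 0.965, γ = 1/√(1 − 0.965²) = 1/√0.068775 = 3.8132.
Lab-frame lifetime: Δt = γτ = 3.8132 × 0.290 ps = 1.1058 ps.
Distance: d = vΔt = 0.965 × 2.998×10⁸ m/s × 1.1058×10^-12 s = 3.20×10^-4 m = 0.320 mm.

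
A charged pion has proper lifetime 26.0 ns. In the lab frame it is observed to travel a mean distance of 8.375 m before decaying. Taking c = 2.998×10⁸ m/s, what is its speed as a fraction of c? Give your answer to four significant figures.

Lab distance = (lab lifetime)·v = γτ·βc, so βγ = d/(cτ) = 8.375/(2.998×10⁸ × 2.600×10^-8) = 1.0744.
With βγ = 1.0744: γ² = 1 + (βγ)² = 2.15434, and β = (βγ)/γ = 1.0744/1.46777 = 0.7320.

0.7320c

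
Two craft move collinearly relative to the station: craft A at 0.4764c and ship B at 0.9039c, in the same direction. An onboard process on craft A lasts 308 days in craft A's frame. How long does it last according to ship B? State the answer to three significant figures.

Transform craft A's velocity into ship B's frame: (0.4764 − 0.9039)/(1 − 0.4764·0.9039) = −0.4275/0.56938204, so the relative speed is 0.75081c.
γ for this relative speed: γ = 1/√(1 − 0.563716) = 1.514.
Craft A's interval is proper; time dilation gives Δt_B = γΔτ = 1.514 × 308 days = 466 days.

466 days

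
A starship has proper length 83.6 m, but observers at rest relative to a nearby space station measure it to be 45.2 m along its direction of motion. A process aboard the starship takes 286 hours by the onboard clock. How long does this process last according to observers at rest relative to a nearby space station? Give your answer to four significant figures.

529.0 hours

From L = L₀/γ: γ = 83.6/45.2 = 1.84956.
The same γ dilates the second interval: 1.84956 × 286 hours = 529.0 hours.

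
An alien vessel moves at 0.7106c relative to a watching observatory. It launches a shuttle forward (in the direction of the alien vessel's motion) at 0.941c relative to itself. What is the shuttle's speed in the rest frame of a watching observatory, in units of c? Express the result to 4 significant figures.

Relativistic velocity addition: u = (u' + v)/(1 + u'v/c²), with u' = 0.941c and v = 0.7106c.
Numerator: 0.941 + 0.7106 = 1.6516. Denominator: 1 + (0.941)(0.7106) = 1.6686746.
u = 1.6516/1.6686746 = 0.98977, so the speed is 0.9898c.

0.9898c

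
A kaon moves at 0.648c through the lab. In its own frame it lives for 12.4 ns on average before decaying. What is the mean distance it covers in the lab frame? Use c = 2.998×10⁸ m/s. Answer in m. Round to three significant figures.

Lorentz factor: γ = (1 − 0.419904)^(−1/2) = 1.313.
Lab-frame lifetime: Δt = γτ = 1.313 × 12.4 ns = 16.281 ns.
Distance: d = vΔt = 0.648 × 2.998×10⁸ m/s × 1.6281×10^-8 s = 3.16 m.

3.16 m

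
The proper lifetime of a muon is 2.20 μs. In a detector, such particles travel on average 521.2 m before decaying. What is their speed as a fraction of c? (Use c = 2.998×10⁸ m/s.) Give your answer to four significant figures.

Let x = d/(cτ) = 521.2 m / (2.998×10⁸ m/s × 2.200×10^-6 s) = 0.79022. Since d = βγcτ, x = βγ = β/√(1−β²).
Solving: β² = x²/(1+x²) = 0.624448/1.624448 = 0.384406, so β = 0.6200.

0.6200c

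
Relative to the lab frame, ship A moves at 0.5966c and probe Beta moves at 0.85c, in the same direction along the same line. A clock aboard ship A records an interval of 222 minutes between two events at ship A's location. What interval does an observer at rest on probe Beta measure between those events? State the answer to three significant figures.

259 minutes

The velocity of ship A relative to probe Beta is (0.5966 − 0.85)c / (1 − 0.5966×0.85) = −0.51411c; relative speed 0.51411c.
At |u| = 0.51411c, γ = (1 − 0.264309)^(−1/2) = 1.1659.
The clock on ship A records proper time, so probe Beta measures Δt = γΔτ = 1.1659 × 222 = 259 minutes.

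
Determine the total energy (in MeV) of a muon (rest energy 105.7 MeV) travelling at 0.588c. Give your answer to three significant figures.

131 MeV

Lorentz factor: γ = (1 − 0.345744)^(−1/2) = 1.2363.
Total energy: E = γmc² = 1.2363 × 105.7 MeV = 131 MeV.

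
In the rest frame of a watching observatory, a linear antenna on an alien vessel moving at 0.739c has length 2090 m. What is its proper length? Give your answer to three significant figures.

3100 m

With β = 0.739, γ = 1/√(1 − 0.739²) = 1/√0.453879 = 1.4843.
Proper length: L₀ = γ·L = 1.4843 × 2090 = 3100 m.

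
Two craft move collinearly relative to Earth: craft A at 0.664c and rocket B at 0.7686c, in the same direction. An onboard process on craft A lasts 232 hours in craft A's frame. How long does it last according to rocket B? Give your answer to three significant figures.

The velocity of craft A relative to rocket B is (0.664 − 0.7686)c / (1 − 0.664×0.7686) = −0.21362c; relative speed 0.21362c.
At |u| = 0.21362c, γ = (1 − 0.0456335)^(−1/2) = 1.0236.
Craft A's interval is proper; time dilation gives Δt_B = γΔτ = 1.0236 × 232 hours = 237 hours.

237 hours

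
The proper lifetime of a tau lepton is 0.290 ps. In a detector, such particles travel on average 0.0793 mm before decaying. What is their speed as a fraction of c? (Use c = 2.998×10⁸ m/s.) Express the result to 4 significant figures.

Lab distance = (lab lifetime)·v = γτ·βc, so βγ = d/(cτ) = 7.930×10^-5/(2.998×10⁸ × 2.900×10^-13) = 0.9121.
With βγ = 0.9121: γ² = 1 + (βγ)² = 1.831926, and β = (βγ)/γ = 0.9121/1.35349 = 0.6739.

0.6739c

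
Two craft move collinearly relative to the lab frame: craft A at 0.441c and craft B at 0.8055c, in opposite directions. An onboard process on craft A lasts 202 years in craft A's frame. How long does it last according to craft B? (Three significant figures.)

515 years

Speed of craft A in craft B's frame: u = (v_A + v_B)/(1 + v_A v_B/c²) = (0.441 + 0.8055)/(1 + 0.441×0.8055) = 1.2465/1.3552255 = 0.91977; |u| = 0.91977c.
At |u| = 0.91977c, γ = (1 − 0.845977)^(−1/2) = 2.548.
Craft A's interval is proper; time dilation gives Δt_B = γΔτ = 2.548 × 202 years = 515 years.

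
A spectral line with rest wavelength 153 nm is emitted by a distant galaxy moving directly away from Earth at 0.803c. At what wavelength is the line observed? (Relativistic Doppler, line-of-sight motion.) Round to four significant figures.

462.9 nm

Relativistic Doppler for wavelength: λ_obs = λ_src · √((1+β)/(1−β)).
With β = 0.803: factor = √(1.803/0.197) = 3.0253.
λ_obs = 153 × 3.0253 = 462.9 nm.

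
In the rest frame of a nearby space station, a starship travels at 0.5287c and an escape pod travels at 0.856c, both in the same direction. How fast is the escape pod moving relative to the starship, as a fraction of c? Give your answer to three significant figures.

0.598c

Transform to the starship's frame: u' = (u − v)/(1 − uv/c²).
u' = (0.856 − 0.5287)/(1 − 0.856×0.5287) = 0.3273/0.5474328 = 0.59788.
Speed in the starship's frame: 0.598c (in the same direction).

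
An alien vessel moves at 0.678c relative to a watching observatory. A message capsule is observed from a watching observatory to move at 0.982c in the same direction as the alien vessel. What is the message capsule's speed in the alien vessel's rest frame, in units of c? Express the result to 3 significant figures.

Transform to the alien vessel's frame: u' = (u − v)/(1 − uv/c²).
u' = (0.982 − 0.678)/(1 − 0.982×0.678) = 0.304/0.334204 = 0.90962.
Speed in the alien vessel's frame: 0.910c (in the same direction).

0.910c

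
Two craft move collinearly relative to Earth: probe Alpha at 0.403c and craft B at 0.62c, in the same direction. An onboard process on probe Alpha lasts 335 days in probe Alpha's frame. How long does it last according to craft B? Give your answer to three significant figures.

350 days

Transform probe Alpha's velocity into craft B's frame: (0.403 − 0.62)/(1 − 0.403·0.62) = −0.217/0.75014, so the relative speed is 0.28928c.
At |u| = 0.28928c, γ = (1 − 0.0836829)^(−1/2) = 1.0447.
Probe Alpha's interval is proper; time dilation gives Δt_B = γΔτ = 1.0447 × 335 days = 350 days.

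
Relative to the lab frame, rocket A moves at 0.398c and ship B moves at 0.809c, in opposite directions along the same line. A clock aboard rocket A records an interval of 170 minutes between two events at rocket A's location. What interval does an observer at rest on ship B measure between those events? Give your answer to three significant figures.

Transform rocket A's velocity into ship B's frame: (0.398 + 0.809)/(1 + 0.398·0.809) = 1.207/1.321982, so the relative speed is 0.91302c.
γ for this relative speed: γ = 1/√(1 − 0.833606) = 2.4515.
Rocket A's interval is proper; time dilation gives Δt_B = γΔτ = 2.4515 × 170 minutes = 417 minutes.

417 minutes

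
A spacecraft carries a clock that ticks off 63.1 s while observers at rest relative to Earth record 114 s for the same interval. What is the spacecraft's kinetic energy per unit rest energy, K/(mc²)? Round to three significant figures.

γ = Δt/Δτ = 114/63.1 = 1.80666.
Since K = (γ−1)mc², K/(mc²) = 1.80666 − 1 = 0.807.

0.807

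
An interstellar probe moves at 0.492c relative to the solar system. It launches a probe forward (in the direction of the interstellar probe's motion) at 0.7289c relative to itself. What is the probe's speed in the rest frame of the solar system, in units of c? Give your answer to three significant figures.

Relativistic velocity addition: u = (u' + v)/(1 + u'v/c²), with u' = 0.7289c and v = 0.492c.
Numerator: 0.7289 + 0.492 = 1.2209. Denominator: 1 + (0.7289)(0.492) = 1.3586188.
u = 1.2209/1.3586188 = 0.89863, so the speed is 0.899c.

0.899c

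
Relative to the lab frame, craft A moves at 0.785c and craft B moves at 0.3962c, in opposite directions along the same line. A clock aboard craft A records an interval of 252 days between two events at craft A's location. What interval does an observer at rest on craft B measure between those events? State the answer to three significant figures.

581 days

Speed of craft A in craft B's frame: u = (v_A + v_B)/(1 + v_A v_B/c²) = (0.785 + 0.3962)/(1 + 0.785×0.3962) = 1.1812/1.311017 = 0.90098; |u| = 0.90098c.
At |u| = 0.90098c, γ = (1 − 0.811765)^(−1/2) = 2.3049.
Craft A's interval is proper; time dilation gives Δt_B = γΔτ = 2.3049 × 252 days = 581 days.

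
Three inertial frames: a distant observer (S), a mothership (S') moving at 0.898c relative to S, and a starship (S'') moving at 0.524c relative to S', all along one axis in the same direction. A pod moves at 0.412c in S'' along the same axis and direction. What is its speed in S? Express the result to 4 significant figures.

First combine the pod and starship (S''→S'): u₁ = (0.412 + 0.524)/(1 + 0.412×0.524) = 0.936/1.215888 = 0.76981.
Then combine with the mothership (S'→S): u = (0.76981 + 0.898)/(1 + 0.76981×0.898) = 1.66781/1.69128938 = 0.98612.

0.9861c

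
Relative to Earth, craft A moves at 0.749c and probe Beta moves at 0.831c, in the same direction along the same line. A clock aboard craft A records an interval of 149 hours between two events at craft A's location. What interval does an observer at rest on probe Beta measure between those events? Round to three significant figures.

153 hours

Speed of craft A in probe Beta's frame: u = (v_A − v_B)/(1 − v_A v_B/c²) = (0.749 − 0.831)/(1 − 0.749×0.831) = −0.082/0.377581 = −0.21717; |u| = 0.21717c.
At |u| = 0.21717c, γ = (1 − 0.0471628)^(−1/2) = 1.0244.
The clock on craft A records proper time, so probe Beta measures Δt = γΔτ = 1.0244 × 149 = 153 hours.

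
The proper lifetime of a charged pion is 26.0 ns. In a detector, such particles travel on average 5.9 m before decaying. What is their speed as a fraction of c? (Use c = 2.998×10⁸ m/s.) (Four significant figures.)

0.6035c

Lab distance = (lab lifetime)·v = γτ·βc, so βγ = d/(cτ) = 5.900/(2.998×10⁸ × 2.600×10^-8) = 0.75691.
With βγ = 0.75691: γ² = 1 + (βγ)² = 1.572913, and β = (βγ)/γ = 0.75691/1.25416 = 0.6035.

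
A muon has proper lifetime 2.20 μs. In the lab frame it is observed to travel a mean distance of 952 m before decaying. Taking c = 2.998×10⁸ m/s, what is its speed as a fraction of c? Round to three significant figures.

Let x = d/(cτ) = 952.0 m / (2.998×10⁸ m/s × 2.200×10^-6 s) = 1.4434. Since d = βγcτ, x = βγ = β/√(1−β²).
Solving: β² = x²/(1+x²) = 2.0834/3.0834 = 0.675683, so β = 0.822.

0.822c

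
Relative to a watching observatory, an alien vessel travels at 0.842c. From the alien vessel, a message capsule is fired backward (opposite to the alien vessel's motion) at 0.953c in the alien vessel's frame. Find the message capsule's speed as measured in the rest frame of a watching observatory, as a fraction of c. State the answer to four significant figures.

0.5618c

Relativistic velocity addition: u = (u' + v)/(1 + u'v/c²), with u' = −0.953c and v = 0.842c.
Numerator: −0.953 + 0.842 = −0.111. Denominator: 1 + (−0.953)(0.842) = 0.197574.
u = −0.111/0.197574 = −0.56181, so the speed is 0.5618c.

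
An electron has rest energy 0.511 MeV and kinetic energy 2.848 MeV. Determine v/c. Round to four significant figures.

K = (γ−1)mc², so γ = 1 + 2.848/0.511 = 6.5734.
Then v/c = √(1 − γ⁻²) = √(1 − 0.023143) = √0.976857 = 0.9884.

0.9884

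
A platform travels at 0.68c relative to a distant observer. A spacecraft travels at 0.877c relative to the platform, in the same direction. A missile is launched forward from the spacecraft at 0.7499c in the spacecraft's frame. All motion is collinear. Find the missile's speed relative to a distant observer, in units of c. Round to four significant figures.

Compose velocities in two stages. Stage 1 (into S'): u₁ = (0.7499+0.877)/(1+0.7499×0.877) = 0.98144.
Stage 2 (into S): u = (0.98144+0.68)/(1+0.98144×0.68) = 0.99644, so the speed is 0.9964c.

0.9964c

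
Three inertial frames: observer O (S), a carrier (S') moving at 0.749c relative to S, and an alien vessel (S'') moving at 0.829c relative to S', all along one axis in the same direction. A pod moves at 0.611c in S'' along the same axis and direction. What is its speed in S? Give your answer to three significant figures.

Compose velocities in two stages. Stage 1 (into S'): u₁ = (0.611+0.829)/(1+0.611×0.829) = 0.95585.
Stage 2 (into S): u = (0.95585+0.749)/(1+0.95585×0.749) = 0.99354, so the speed is 0.994c.

0.994c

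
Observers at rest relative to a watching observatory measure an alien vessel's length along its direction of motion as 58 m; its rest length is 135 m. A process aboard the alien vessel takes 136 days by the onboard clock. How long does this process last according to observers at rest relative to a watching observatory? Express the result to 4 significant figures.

316.6 days

From L = L₀/γ: γ = 135/58 = 2.32759.
Δt = γΔτ = 2.32759 × 136 = 316.6 days.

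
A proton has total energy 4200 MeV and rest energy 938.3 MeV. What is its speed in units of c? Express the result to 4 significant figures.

0.9747c

γ = E/(mc²) = 4200/938.3 = 4.4762.
β = √(1 − 1/γ²) = √(1 − 0.0499092) = √0.9500908 = 0.9747.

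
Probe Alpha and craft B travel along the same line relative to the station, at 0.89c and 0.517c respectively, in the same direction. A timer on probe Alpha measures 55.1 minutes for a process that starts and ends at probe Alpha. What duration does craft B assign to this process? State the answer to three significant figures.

Speed of probe Alpha in craft B's frame: u = (v_A − v_B)/(1 − v_A v_B/c²) = (0.89 − 0.517)/(1 − 0.89×0.517) = 0.373/0.53987 = 0.69091; |u| = 0.69091c.
γ for this relative speed: γ = 1/√(1 − 0.477357) = 1.3832.
Probe Alpha's interval is proper; time dilation gives Δt_B = γΔτ = 1.3832 × 55.1 minutes = 76.2 minutes.

76.2 minutes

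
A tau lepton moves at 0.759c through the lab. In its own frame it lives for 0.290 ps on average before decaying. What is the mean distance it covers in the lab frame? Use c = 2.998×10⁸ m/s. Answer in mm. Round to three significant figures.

With β = 0.759, γ = 1/√(1 − 0.759²) = 1/√0.423919 = 1.5359.
Lab-frame lifetime: Δt = γτ = 1.5359 × 0.290 ps = 0.44541 ps.
Distance: d = vΔt = 0.759 × 2.998×10⁸ m/s × 4.4541×10^-13 s = 1.01×10^-4 m = 0.101 mm.

0.101 mm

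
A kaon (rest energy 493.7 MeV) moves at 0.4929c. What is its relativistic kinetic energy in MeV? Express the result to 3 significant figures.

73.7 MeV

With β = 0.4929, γ = 1/√(1 − 0.4929²) = 1/√0.75704959 = 1.14931.
Kinetic energy: K = (γ − 1)mc² = (1.14931 − 1) × 493.7 MeV = 0.14931 × 493.7 = 73.7 MeV.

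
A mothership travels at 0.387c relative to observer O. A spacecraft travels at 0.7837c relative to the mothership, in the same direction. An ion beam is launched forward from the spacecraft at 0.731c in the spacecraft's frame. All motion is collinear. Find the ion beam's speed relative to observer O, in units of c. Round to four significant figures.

First combine the ion beam and spacecraft (S''→S'): u₁ = (0.731 + 0.7837)/(1 + 0.731×0.7837) = 1.5147/1.5728847 = 0.96301.
Then combine with the mothership (S'→S): u = (0.96301 + 0.387)/(1 + 0.96301×0.387) = 1.35001/1.37268487 = 0.98348.

0.9835c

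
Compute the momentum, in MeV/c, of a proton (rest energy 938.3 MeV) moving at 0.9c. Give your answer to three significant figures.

Lorentz factor: γ = (1 − 0.81)^(−1/2) = 2.2942.
Momentum: p = γβ·mc = 2.2942 × 0.9 × 938.3 MeV/c = 1940 MeV/c.

1940 MeV/c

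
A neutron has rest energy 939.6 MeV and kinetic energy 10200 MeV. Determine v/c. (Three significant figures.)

γ = 1 + K/(mc²) = 1 + 10200/939.6 = 11.856.
β = √(1 − 1/γ²) = √(1 − 0.00711416) = √0.99288584 = 0.996.

0.996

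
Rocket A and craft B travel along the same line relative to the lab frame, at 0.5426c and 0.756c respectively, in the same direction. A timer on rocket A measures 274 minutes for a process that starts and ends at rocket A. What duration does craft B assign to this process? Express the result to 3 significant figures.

294 minutes

The velocity of rocket A relative to craft B is (0.5426 − 0.756)c / (1 − 0.5426×0.756) = −0.36182c; relative speed 0.36182c.
At |u| = 0.36182c, γ = (1 − 0.130914)^(−1/2) = 1.0727.
Rocket A's interval is proper; time dilation gives Δt_B = γΔτ = 1.0727 × 274 minutes = 294 minutes.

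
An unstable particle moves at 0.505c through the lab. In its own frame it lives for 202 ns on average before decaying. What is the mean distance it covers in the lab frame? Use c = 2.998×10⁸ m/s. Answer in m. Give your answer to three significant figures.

γ = 1/√(1 − β²) = 1/√(1 − 0.255025) = 1/√0.744975 = 1/0.863119 = 1.1586.
Lab-frame lifetime: Δt = γτ = 1.1586 × 202 ns = 234.04 ns.
Distance: d = vΔt = 0.505 × 2.998×10⁸ m/s × 2.3404×10^-7 s = 35.4 m.

35.4 m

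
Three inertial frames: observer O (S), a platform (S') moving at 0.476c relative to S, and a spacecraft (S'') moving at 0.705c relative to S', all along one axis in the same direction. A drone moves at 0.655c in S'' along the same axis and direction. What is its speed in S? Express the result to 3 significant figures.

0.975c

Compose velocities in two stages. Stage 1 (into S'): u₁ = (0.655+0.705)/(1+0.655×0.705) = 0.93038.
Stage 2 (into S): u = (0.93038+0.476)/(1+0.93038×0.476) = 0.97472, so the speed is 0.975c.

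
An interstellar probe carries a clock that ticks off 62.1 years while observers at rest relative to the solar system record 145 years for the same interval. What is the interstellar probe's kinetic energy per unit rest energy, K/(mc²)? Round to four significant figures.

1.335

From Δt = γΔτ: γ = 145/62.1 = 2.33494.
Since K = (γ−1)mc², K/(mc²) = 2.33494 − 1 = 1.335.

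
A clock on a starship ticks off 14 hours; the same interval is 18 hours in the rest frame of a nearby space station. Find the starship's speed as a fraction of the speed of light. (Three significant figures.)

0.629c

γ = Δt/Δτ = 18/14 = 1.2857.
β = √(1 − 1/γ²) = √(1 − 0.604952) = √0.395048 = 0.629.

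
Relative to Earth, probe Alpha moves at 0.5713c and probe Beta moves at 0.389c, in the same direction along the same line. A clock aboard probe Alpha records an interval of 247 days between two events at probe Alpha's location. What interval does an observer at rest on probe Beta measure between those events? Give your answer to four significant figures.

The velocity of probe Alpha relative to probe Beta is (0.5713 − 0.389)c / (1 − 0.5713×0.389) = 0.23439c; relative speed 0.23439c.
γ for this relative speed: γ = 1/√(1 − 0.0549387) = 1.0287.
Probe Alpha's interval is proper; time dilation gives Δt_B = γΔτ = 1.0287 × 247 days = 254.1 days.

254.1 days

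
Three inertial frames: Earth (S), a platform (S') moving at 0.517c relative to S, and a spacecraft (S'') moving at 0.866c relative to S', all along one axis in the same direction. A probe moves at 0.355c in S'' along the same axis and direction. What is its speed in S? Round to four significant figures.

0.9785c

Compose velocities in two stages. Stage 1 (into S'): u₁ = (0.355+0.866)/(1+0.355×0.866) = 0.93389.
Stage 2 (into S): u = (0.93389+0.517)/(1+0.93389×0.517) = 0.97847, so the speed is 0.9785c.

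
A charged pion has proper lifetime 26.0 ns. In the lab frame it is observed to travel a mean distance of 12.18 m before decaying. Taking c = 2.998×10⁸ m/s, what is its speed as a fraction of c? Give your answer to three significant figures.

0.842c

Let x = d/(cτ) = 12.18 m / (2.998×10⁸ m/s × 2.600×10^-8 s) = 1.5626. Since d = βγcτ, x = βγ = β/√(1−β²).
Solving: β² = x²/(1+x²) = 2.44172/3.44172 = 0.709448, so β = 0.842.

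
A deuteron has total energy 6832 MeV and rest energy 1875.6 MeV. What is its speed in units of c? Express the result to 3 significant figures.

γ = E/(mc²) = 6832/1875.6 = 3.6426.
β = √(1 − 1/γ²) = √(1 − 0.0753663) = √0.9246337 = 0.962.

0.962c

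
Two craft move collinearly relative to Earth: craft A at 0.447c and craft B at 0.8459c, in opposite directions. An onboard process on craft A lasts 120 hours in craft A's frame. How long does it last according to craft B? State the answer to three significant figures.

Speed of craft A in craft B's frame: u = (v_A + v_B)/(1 + v_A v_B/c²) = (0.447 + 0.8459)/(1 + 0.447×0.8459) = 1.2929/1.3781173 = 0.93816; |u| = 0.93816c.
γ for this relative speed: γ = 1/√(1 − 0.880144) = 2.8885.
The clock on craft A records proper time, so craft B measures Δt = γΔτ = 2.8885 × 120 = 347 hours.

347 hours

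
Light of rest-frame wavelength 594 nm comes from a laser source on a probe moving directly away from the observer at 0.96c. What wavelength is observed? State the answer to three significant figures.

4160 nm

Relativistic Doppler for wavelength: λ_obs = λ_src · √((1+β)/(1−β)).
With β = 0.96: factor = √(1.96/0.04) = 7.
λ_obs = 594 × 7 = 4160 nm.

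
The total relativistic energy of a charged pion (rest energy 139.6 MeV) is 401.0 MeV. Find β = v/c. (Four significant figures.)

0.9374

γ = E/(mc²) = 401.0/139.6 = 2.8725.
β = √(1 − 1/γ²) = √(1 − 0.121194) = √0.878806 = 0.9374.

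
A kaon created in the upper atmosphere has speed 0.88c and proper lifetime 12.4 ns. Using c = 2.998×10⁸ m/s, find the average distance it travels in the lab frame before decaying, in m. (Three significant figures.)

γ = 1/√(1 − β²) = 1/√(1 − 0.7744) = 1/√0.2256 = 1/0.474974 = 2.1054.
Lab-frame lifetime: Δt = γτ = 2.1054 × 12.4 ns = 26.107 ns.
Distance: d = vΔt = 0.88 × 2.998×10⁸ m/s × 2.6107×10^-8 s = 6.89 m.

6.89 m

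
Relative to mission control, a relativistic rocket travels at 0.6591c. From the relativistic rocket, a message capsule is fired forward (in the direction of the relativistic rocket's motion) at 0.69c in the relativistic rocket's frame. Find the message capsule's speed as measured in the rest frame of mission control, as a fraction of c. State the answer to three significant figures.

0.927c

Relativistic velocity addition: u = (u' + v)/(1 + u'v/c²), with u' = 0.69c and v = 0.6591c.
Numerator: 0.69 + 0.6591 = 1.3491. Denominator: 1 + (0.69)(0.6591) = 1.454779.
u = 1.3491/1.454779 = 0.92736, so the speed is 0.927c.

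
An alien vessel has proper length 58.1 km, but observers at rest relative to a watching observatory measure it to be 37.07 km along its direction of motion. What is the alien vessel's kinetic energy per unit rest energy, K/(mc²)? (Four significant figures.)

0.5673

From L = L₀/γ: γ = 58.1/37.07 = 1.56731.
K/(mc²) = γ − 1 = 1.56731 − 1 = 0.5673.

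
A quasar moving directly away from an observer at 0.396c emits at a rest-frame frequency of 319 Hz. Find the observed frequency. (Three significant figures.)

Relativistic Doppler (source moving away): f_obs = f_src · √((1−β)/(1+β)).
With β = 0.396: factor = √(0.604/1.396) = 0.65777.
f_obs = 319 × 0.65777 = 210 Hz.

210 Hz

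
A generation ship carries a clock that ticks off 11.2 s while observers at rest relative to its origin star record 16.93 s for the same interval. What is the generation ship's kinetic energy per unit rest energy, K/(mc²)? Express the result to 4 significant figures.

0.5116

From Δt = γΔτ: γ = 16.93/11.2 = 1.51161.
Since K = (γ−1)mc², K/(mc²) = 1.51161 − 1 = 0.5116.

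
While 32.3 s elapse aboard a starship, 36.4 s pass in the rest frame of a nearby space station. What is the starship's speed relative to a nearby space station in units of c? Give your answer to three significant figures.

γ = Δt/Δτ = 36.4/32.3 = 1.1269.
β = √(1 − 1/γ²) = √(1 − 0.787461) = √0.212539 = 0.461.

0.461c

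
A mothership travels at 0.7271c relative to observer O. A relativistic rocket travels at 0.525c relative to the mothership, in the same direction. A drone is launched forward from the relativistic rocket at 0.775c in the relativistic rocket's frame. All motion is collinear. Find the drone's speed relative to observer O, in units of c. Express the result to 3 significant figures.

0.988c

Apply u = (u'+v)/(1+u'v) twice. Drone in the mothership frame: (0.775+0.525)/(1+0.775·0.525) = 1.3/1.406875 = 0.92403c.
That velocity, transformed to the rest frame of observer O: (0.92403+0.7271)/(1+0.92403·0.7271) = 1.65113/1.671862213 = 0.9876c.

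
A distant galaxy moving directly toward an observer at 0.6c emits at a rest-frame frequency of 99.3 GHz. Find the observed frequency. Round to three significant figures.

Relativistic Doppler (source moving toward): f_obs = f_src · √((1+β)/(1−β)).
With β = 0.6: factor = √(1.6/0.4) = 2.
f_obs = 99.3 × 2 = 199 GHz.

199 GHz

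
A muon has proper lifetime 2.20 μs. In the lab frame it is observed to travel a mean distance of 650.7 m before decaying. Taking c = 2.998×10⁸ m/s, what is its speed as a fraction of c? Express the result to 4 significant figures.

0.7023c

Let x = d/(cτ) = 650.7 m / (2.998×10⁸ m/s × 2.200×10^-6 s) = 0.98657. Since d = βγcτ, x = βγ = β/√(1−β²).
Solving: β² = x²/(1+x²) = 0.97332/1.97332 = 0.49324, so β = 0.7023.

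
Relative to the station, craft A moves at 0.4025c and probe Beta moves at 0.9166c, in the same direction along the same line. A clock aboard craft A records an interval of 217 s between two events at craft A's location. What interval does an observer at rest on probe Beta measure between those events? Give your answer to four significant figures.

374.2 s

Speed of craft A in probe Beta's frame: u = (v_A − v_B)/(1 − v_A v_B/c²) = (0.4025 − 0.9166)/(1 − 0.4025×0.9166) = −0.5141/0.6310685 = −0.81465; |u| = 0.81465c.
At |u| = 0.81465c, γ = (1 − 0.663655)^(−1/2) = 1.7243.
The clock on craft A records proper time, so probe Beta measures Δt = γΔτ = 1.7243 × 217 = 374.2 s.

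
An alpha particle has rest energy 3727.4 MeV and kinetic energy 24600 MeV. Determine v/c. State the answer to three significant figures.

K = (γ−1)mc², so γ = 1 + 24600/3727.4 = 7.5998.
Then v/c = √(1 − γ⁻²) = √(1 − 0.0173139) = √0.9826861 = 0.991.

0.991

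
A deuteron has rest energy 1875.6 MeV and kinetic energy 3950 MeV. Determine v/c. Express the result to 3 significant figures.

0.947

γ = 1 + K/(mc²) = 1 + 3950/1875.6 = 3.106.
β = √(1 − 1/γ²) = √(1 − 0.103657) = √0.896343 = 0.947.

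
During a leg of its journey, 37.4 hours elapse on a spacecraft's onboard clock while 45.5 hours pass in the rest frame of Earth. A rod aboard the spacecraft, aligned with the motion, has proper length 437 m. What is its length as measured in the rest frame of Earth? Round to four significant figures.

359.2 m

γ = Δt/Δτ = 45.5/37.4 = 1.21658.
The rod contracts by the same γ: 437 m / 1.21658 = 359.2 m.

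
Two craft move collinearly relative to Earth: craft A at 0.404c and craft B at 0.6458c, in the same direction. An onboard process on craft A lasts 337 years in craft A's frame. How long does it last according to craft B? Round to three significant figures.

Transform craft A's velocity into craft B's frame: (0.404 − 0.6458)/(1 − 0.404·0.6458) = −0.2418/0.7390968, so the relative speed is 0.32716c.
At |u| = 0.32716c, γ = (1 − 0.107034)^(−1/2) = 1.0582.
The clock on craft A records proper time, so craft B measures Δt = γΔτ = 1.0582 × 337 = 357 years.

357 years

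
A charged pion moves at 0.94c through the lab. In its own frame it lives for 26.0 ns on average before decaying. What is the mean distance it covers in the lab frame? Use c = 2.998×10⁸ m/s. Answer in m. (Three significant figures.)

21.5 m

γ = 1/√(1 − β²) = 1/√(1 − 0.8836) = 1/√0.1164 = 1/0.341174 = 2.9311.
Lab-frame lifetime: Δt = γτ = 2.9311 × 26.0 ns = 76.209 ns.
Distance: d = vΔt = 0.94 × 2.998×10⁸ m/s × 7.6209×10^-8 s = 21.5 m.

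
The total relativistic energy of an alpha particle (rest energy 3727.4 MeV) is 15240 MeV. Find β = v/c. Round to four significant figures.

γ = E/(mc²) = 15240/3727.4 = 4.0886.
β = √(1 − 1/γ²) = √(1 − 0.0598206) = √0.9401794 = 0.9696.

0.9696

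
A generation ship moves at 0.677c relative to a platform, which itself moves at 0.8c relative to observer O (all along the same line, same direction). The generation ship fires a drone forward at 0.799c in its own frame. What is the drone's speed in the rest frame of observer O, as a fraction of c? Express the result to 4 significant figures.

First combine the drone and generation ship (S''→S'): u₁ = (0.799 + 0.677)/(1 + 0.799×0.677) = 1.476/1.540923 = 0.95787.
Then combine with the platform (S'→S): u = (0.95787 + 0.8)/(1 + 0.95787×0.8) = 1.75787/1.766296 = 0.99523.

0.9952c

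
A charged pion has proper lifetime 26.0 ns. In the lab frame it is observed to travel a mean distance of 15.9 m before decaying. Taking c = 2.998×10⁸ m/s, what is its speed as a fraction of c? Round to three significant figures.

0.898c

d = βγcτ ⇒ βγ = d/(cτ) = 15.90 m / (7.7948 m) = 2.0398.
β = (βγ)/√(1+(βγ)²) = 2.0398/√5.16078 = 0.898.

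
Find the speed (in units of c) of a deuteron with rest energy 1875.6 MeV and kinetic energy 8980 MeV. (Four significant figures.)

K = (γ−1)mc², so γ = 1 + 8980/1875.6 = 5.7878.
Then v/c = √(1 − γ⁻²) = √(1 − 0.029852) = √0.970148 = 0.9850.

0.9850c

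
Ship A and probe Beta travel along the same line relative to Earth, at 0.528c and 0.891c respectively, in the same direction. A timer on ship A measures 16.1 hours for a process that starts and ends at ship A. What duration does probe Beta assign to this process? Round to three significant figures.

22.1 hours

The velocity of ship A relative to probe Beta is (0.528 − 0.891)c / (1 − 0.528×0.891) = −0.68549c; relative speed 0.68549c.
γ for this relative speed: γ = 1/√(1 − 0.469897) = 1.3735.
The clock on ship A records proper time, so probe Beta measures Δt = γΔτ = 1.3735 × 16.1 = 22.1 hours.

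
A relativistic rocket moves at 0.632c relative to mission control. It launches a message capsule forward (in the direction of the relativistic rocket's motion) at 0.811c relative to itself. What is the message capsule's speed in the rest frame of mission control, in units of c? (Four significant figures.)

0.9540c

In units of c, u = (u' + v)/(1 + u'v) with u' = 0.811 and v = 0.632.
Numerator: 0.811 + 0.632 = 1.443. Denominator: 1 + (0.811)(0.632) = 1.512552.
u = 1.443/1.512552 = 0.95402, so the speed is 0.9540c.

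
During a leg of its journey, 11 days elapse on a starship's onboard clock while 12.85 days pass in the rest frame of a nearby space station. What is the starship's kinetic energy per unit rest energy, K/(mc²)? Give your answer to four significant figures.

From Δt = γΔτ: γ = 12.85/11 = 1.16818.
Since K = (γ−1)mc², K/(mc²) = 1.16818 − 1 = 0.1682.

0.1682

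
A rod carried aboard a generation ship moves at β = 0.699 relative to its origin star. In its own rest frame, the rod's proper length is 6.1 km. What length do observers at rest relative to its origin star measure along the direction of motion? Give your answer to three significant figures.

γ = 1/√(1 − β²) = 1/√(1 − 0.488601) = 1/√0.511399 = 1/0.715122 = 1.3984.
Along the direction of motion the measured length is L₀/γ = 6.1/1.3984 = 4.36 km.

4.36 km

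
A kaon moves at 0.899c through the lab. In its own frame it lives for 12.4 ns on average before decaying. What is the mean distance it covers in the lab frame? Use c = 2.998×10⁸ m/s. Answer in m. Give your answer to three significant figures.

7.63 m

With β = 0.899, γ = 1/√(1 − 0.899²) = 1/√0.191799 = 2.2834.
Lab-frame lifetime: Δt = γτ = 2.2834 × 12.4 ns = 28.314 ns.
Distance: d = vΔt = 0.899 × 2.998×10⁸ m/s × 2.8314×10^-8 s = 7.63 m.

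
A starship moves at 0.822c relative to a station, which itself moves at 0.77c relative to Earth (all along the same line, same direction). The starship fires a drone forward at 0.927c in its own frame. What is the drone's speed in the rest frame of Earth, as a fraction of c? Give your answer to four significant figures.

0.9990c

First combine the drone and starship (S''→S'): u₁ = (0.927 + 0.822)/(1 + 0.927×0.822) = 1.749/1.761994 = 0.99263.
Then combine with the station (S'→S): u = (0.99263 + 0.77)/(1 + 0.99263×0.77) = 1.76263/1.7643251 = 0.99904.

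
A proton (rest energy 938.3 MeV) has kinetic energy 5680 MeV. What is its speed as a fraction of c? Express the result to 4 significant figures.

γ = 1 + K/(mc²) = 1 + 5680/938.3 = 7.0535.
β = √(1 − 1/γ²) = √(1 − 0.0200998) = √0.9799002 = 0.9899.

0.9899c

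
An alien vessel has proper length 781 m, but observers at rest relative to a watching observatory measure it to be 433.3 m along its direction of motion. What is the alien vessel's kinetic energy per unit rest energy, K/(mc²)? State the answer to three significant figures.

0.802

γ = L₀/L = 781/433.3 = 1.80245.
K/(mc²) = γ − 1 = 1.80245 − 1 = 0.802.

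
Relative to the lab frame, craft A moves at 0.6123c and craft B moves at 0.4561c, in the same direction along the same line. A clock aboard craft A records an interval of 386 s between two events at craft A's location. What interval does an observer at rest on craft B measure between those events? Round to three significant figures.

Transform craft A's velocity into craft B's frame: (0.6123 − 0.4561)/(1 − 0.6123·0.4561) = 0.1562/0.72072997, so the relative speed is 0.21672c.
γ for this relative speed: γ = 1/√(1 − 0.0469676) = 1.0243.
The clock on craft A records proper time, so craft B measures Δt = γΔτ = 1.0243 × 386 = 395 s.

395 s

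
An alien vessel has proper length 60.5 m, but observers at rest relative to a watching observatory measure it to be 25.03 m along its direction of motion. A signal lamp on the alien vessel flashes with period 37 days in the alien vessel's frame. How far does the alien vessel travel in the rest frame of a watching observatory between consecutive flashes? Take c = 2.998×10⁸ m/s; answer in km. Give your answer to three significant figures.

From L = L₀/γ: γ = 60.5/25.03 = 2.4171.
β = √(1 − 1/γ²) = 0.9104. Lab-frame period = γτ = 2.4171×37 days = 89.433 days. Distance = βc × γτ = 0.9104 × 2.998×10⁸ m/s × 7727011.2 s = 2.1090×10^15 m = 2.11×10^12 km.

2.11×10^12 km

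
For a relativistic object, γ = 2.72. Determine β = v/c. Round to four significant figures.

β = √(1 − 1/γ²) = √(1 − 1/7.3984) = √0.864836 = 0.9300.

0.9300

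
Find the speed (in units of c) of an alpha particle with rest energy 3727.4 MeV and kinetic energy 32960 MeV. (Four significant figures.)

0.9948c

γ = 1 + K/(mc²) = 1 + 32960/3727.4 = 9.8426.
β = √(1 − 1/γ²) = √(1 − 0.0103224) = √0.9896776 = 0.9948.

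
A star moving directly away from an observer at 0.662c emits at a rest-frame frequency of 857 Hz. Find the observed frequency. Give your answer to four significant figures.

Relativistic Doppler (source moving away): f_obs = f_src · √((1−β)/(1+β)).
With β = 0.662: factor = √(0.338/1.662) = 0.45097.
f_obs = 857 × 0.45097 = 386.5 Hz.

386.5 Hz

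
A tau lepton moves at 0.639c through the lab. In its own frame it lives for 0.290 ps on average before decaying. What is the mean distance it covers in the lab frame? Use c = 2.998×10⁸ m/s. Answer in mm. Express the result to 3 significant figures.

β² = 0.408321, so γ = 1/√0.591679 = 1.3.
Lab-frame lifetime: Δt = γτ = 1.3 × 0.290 ps = 0.377 ps.
Distance: d = vΔt = 0.639 × 2.998×10⁸ m/s × 3.7700×10^-13 s = 7.22×10^-5 m = 0.0722 mm.

0.0722 mm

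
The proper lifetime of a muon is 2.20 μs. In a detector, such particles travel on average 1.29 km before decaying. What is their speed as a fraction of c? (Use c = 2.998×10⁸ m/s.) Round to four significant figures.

0.8904c

d = βγcτ ⇒ βγ = d/(cτ) = 1290 m / (659.56 m) = 1.9558.
β = (βγ)/√(1+(βγ)²) = 1.9558/√4.82515 = 0.8904.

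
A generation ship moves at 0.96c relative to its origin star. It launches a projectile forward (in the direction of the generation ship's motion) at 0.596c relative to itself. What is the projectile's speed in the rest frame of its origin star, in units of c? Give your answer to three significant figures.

Relativistic velocity addition: u = (u' + v)/(1 + u'v/c²), with u' = 0.596c and v = 0.96c.
Numerator: 0.596 + 0.96 = 1.556. Denominator: 1 + (0.596)(0.96) = 1.57216.
u = 1.556/1.57216 = 0.98972, so the speed is 0.990c.

0.990c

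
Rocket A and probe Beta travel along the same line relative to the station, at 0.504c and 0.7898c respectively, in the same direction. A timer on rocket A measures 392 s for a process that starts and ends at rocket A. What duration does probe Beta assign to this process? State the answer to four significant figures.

Transform rocket A's velocity into probe Beta's frame: (0.504 − 0.7898)/(1 − 0.504·0.7898) = −0.2858/0.6019408, so the relative speed is 0.4748c.
At |u| = 0.4748c, γ = (1 − 0.225435)^(−1/2) = 1.1362.
Rocket A's interval is proper; time dilation gives Δt_B = γΔτ = 1.1362 × 392 s = 445.4 s.

445.4 s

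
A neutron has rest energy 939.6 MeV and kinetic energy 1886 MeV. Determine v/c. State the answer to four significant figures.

0.9431

γ = 1 + K/(mc²) = 1 + 1886/939.6 = 3.0072.
β = √(1 − 1/γ²) = √(1 − 0.11058) = √0.88942 = 0.9431.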